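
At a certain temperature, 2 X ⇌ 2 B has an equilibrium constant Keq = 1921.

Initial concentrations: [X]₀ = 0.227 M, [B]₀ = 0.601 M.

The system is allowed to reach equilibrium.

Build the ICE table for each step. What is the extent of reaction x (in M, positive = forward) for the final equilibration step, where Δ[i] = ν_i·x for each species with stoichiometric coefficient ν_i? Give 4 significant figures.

x = 0.1043 M

Q₀ = 7.01 vs Keq = 1921 ⇒ Q<K, forward
Step 1:
                    X           B
  I             0.227       0.601
  C           -0.2085      0.2085
  E           0.01847      0.8095
  solve Keq expr → x = 0.1043; check Q = 1921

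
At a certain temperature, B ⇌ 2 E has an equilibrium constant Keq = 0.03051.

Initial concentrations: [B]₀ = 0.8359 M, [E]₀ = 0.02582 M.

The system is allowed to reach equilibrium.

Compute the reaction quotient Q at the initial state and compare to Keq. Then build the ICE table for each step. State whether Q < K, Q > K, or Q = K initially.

Q₀ = 7.9755e-04 vs Keq = 0.03051 ⇒ Q<K, forward
Step 1:
                    B           E
  I            0.8359     0.02582
  C          -0.06383      0.1277
  E            0.7721      0.1535
  solve Keq expr → x = 0.06383; check Q = 0.03051

Q₀ = 7.9755e-04; Q < K (proceeds forward)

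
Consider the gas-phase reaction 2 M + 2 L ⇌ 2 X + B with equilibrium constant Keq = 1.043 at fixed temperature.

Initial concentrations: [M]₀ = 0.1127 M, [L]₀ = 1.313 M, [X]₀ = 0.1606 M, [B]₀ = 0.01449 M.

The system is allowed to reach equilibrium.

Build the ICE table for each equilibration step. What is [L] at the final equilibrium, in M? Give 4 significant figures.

Q₀ = 0.01707 vs Keq = 1.043 ⇒ Q<K, forward
Step 1:
                    M           L           X           B
  I            0.1127       1.313      0.1606     0.01449
  C          -0.07162    -0.07162     0.07162     0.03581
  E           0.04108       1.241      0.2322      0.0503
  solve Keq expr → x = 0.03581; check Q = 1.043

[L]_eq = 1.241 M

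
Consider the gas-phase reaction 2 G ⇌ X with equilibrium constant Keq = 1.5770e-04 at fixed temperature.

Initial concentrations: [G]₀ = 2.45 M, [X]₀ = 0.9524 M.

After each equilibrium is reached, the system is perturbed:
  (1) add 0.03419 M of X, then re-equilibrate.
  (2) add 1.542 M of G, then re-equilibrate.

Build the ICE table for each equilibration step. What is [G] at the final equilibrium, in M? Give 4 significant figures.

[G]_eq = 5.954 M

Q₀ = 0.1587 vs Keq = 1.5770e-04 ⇒ Q>K, reverse
Step 1:
                    G           X
  I              2.45      0.9524
  C             1.899     -0.9494
  E             4.349    0.002982
  solve Keq expr → x = -0.9494; check Q = 1.5770e-04
Then add 0.03419 M of X.
Step 2:
                    G           X
  I             4.349     0.03717
  C           0.06819     -0.0341
  E             4.417    0.003077
  solve Keq expr → x = -0.0341; check Q = 1.5770e-04
Then add 1.542 M of G.
Step 3:
                    G           X
  I             5.959    0.003077
  C         -0.005027    0.002514
  E             5.954     0.00559
  solve Keq expr → x = 0.002514; check Q = 1.5770e-04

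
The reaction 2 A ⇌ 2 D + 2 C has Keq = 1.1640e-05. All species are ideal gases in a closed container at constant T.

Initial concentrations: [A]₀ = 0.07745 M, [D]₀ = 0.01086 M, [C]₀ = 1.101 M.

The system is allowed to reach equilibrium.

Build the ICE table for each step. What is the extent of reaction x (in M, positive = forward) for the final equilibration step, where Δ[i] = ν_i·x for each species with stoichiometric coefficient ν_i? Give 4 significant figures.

Q₀ = 0.02383 vs Keq = 1.1640e-05 ⇒ Q>K, reverse
Step 1:
                  A         D         C
  I         0.07745   0.01086     1.101
  C         0.01058  -0.01058  -0.01058
  E         0.08803 2.7545e-04      1.09
  solve Keq expr → x = -0.005292; check Q = 1.1640e-05

x = -0.005292 M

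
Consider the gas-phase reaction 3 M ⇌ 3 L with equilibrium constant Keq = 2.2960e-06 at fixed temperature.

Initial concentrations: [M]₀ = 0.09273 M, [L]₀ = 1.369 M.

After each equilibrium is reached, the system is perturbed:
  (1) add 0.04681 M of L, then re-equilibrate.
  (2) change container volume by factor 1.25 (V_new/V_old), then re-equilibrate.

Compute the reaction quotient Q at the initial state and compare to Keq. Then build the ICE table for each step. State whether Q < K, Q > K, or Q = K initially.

Q₀ = 3218; Q > K (proceeds reverse)

Q₀ = 3218 vs Keq = 2.2960e-06 ⇒ Q>K, reverse
Step 1:
                    M           L
  init        0.09273       1.369
  Δ              1.35       -1.35
  eq            1.443     0.01903
  solve Keq expr → x = -0.45; check Q = 2.2960e-06
Then add 0.04681 M of L.
Step 2:
                    M           L
  init          1.443     0.06584
  Δ            0.0462     -0.0462
  eq            1.489     0.01964
  solve Keq expr → x = -0.0154; check Q = 2.2960e-06
Then change container volume by factor 1.25 (V_new/V_old).
Step 3:
                    M           L
  init          1.191     0.01571
  Δ                 0           0
  eq            1.191     0.01571
  solve Keq expr → x = 0; check Q = 2.2960e-06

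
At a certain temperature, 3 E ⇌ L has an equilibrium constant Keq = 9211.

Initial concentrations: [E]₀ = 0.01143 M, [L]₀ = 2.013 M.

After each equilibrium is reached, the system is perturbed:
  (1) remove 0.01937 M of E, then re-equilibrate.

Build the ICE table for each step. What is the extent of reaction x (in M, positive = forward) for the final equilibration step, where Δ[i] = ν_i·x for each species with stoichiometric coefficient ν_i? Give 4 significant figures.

Q₀ = 1.3480e+06 vs Keq = 9211 ⇒ Q>K, reverse
Step 1:
                  E         L
  I         0.01143     2.013
  C         0.04864  -0.01621
  E         0.06007     1.997
  solve Keq expr → x = -0.01621; check Q = 9211
Then remove 0.01937 M of E.
Step 2:
                  E         L
  I          0.0407     1.997
  C         0.01931 -0.006435
  E         0.06001      1.99
  solve Keq expr → x = -0.006435; check Q = 9211

x = -0.006435 M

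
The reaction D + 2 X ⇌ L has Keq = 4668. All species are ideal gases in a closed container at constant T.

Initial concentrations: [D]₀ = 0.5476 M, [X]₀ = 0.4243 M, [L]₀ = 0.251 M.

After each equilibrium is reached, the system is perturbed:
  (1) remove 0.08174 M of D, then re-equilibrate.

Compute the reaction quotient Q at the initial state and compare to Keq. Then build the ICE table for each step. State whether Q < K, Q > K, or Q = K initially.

Q₀ = 2.546; Q < K (proceeds forward)

Q₀ = 2.546 vs Keq = 4668 ⇒ Q<K, forward
Step 1:
                  D         X         L
  I          0.5476    0.4243     0.251
  C         -0.2037   -0.4075    0.2037
  E          0.3439   0.01683    0.4547
  solve Keq expr → x = 0.2037; check Q = 4668
Then remove 0.08174 M of D.
Step 2:
                  D         X         L
  I          0.2621   0.01683    0.4547
  C        0.001189  0.002378 -0.001189
  E          0.2633   0.01921    0.4535
  solve Keq expr → x = -0.001189; check Q = 4668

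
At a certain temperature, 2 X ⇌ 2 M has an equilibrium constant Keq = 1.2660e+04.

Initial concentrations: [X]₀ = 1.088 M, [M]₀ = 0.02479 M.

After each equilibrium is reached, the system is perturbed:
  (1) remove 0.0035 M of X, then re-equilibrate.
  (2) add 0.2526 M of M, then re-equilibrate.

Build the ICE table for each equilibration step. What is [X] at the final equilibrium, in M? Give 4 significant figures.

[X]_eq = 0.012 M

Q₀ = 5.1915e-04 vs Keq = 1.2660e+04 ⇒ Q<K, forward
Step 1:
                    X           M
  Initial       1.088     0.02479
  Change       -1.078       1.078
  Equil      0.009803       1.103
  solve Keq expr → x = 0.5391; check Q = 1.2660e+04
Then remove 0.0035 M of X.
Step 2:
                    X           M
  Initial    0.006303       1.103
  Change     0.003469   -0.003469
  Equil      0.009772         1.1
  solve Keq expr → x = -0.001735; check Q = 1.2660e+04
Then add 0.2526 M of M.
Step 3:
                    X           M
  Initial    0.009772       1.352
  Change     0.002225   -0.002225
  Equil         0.012        1.35
  solve Keq expr → x = -0.001113; check Q = 1.2660e+04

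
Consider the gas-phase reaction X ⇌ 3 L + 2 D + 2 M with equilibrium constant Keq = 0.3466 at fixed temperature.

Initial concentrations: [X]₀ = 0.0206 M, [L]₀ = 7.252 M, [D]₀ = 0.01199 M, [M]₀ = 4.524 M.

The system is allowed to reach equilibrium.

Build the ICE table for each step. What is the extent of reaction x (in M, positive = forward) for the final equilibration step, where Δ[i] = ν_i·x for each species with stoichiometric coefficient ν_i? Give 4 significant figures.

x = -0.005454 M

Q₀ = 54.47 vs Keq = 0.3466 ⇒ Q>K, reverse
Step 1:
                   X          L          D          M
  I           0.0206      7.252    0.01199      4.524
  C         0.005454   -0.01636   -0.01091   -0.01091
  E          0.02605      7.236   0.001082      4.513
  solve Keq expr → x = -0.005454; check Q = 0.3466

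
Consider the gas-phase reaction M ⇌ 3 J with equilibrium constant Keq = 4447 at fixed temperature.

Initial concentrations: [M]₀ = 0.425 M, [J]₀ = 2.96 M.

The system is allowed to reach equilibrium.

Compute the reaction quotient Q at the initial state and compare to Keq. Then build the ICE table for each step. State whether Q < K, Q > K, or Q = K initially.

Q₀ = 61.02 vs Keq = 4447 ⇒ Q<K, forward
Step 1:
                   M          J
  I            0.425       2.96
  C          -0.4085      1.226
  E          0.01649      4.186
  solve Keq expr → x = 0.4085; check Q = 4447

Q₀ = 61.02; Q < K (proceeds forward)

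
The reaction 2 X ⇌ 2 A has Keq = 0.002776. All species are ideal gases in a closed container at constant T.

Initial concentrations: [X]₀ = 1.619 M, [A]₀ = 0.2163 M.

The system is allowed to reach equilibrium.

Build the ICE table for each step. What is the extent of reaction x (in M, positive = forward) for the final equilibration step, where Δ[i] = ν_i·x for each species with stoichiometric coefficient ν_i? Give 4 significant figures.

Q₀ = 0.01785 vs Keq = 0.002776 ⇒ Q>K, reverse
Step 1:
                    X           A
  Initial       1.619      0.2163
  Change       0.1244     -0.1244
  Equil         1.743     0.09186
  solve Keq expr → x = -0.06222; check Q = 0.002776

x = -0.06222 M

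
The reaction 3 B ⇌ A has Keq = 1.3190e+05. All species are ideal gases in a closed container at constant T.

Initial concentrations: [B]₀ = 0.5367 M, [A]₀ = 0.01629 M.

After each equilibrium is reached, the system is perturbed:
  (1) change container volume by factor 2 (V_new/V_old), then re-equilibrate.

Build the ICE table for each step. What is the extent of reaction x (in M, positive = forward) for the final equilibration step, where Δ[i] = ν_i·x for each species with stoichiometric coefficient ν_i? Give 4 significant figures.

x = -0.001097 M

Q₀ = 0.1054 vs Keq = 1.3190e+05 ⇒ Q<K, forward
Step 1:
                  B         A
  I          0.5367   0.01629
  C         -0.5254    0.1751
  E         0.01132    0.1914
  solve Keq expr → x = 0.1751; check Q = 1.3190e+05
Then change container volume by factor 2 (V_new/V_old).
Step 2:
                  B         A
  I        0.005661   0.09571
  C        0.003291 -0.001097
  E        0.008952   0.09461
  solve Keq expr → x = -0.001097; check Q = 1.3190e+05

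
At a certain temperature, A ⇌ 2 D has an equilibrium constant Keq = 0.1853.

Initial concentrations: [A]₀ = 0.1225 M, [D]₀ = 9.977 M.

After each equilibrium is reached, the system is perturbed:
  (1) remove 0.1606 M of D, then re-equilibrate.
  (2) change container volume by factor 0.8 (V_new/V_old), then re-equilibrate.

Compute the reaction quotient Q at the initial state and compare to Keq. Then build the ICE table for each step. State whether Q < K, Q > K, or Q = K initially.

Q₀ = 812.6; Q > K (proceeds reverse)

Q₀ = 812.6 vs Keq = 0.1853 ⇒ Q>K, reverse
Step 1:
                    A           D
  init         0.1225       9.977
  Δ             4.525      -9.049
  eq            4.647       0.928
  solve Keq expr → x = -4.525; check Q = 0.1853
Then remove 0.1606 M of D.
Step 2:
                    A           D
  init          4.647      0.7674
  Δ          -0.07647      0.1529
  eq            4.571      0.9203
  solve Keq expr → x = 0.07647; check Q = 0.1853
Then change container volume by factor 0.8 (V_new/V_old).
Step 3:
                    A           D
  init          5.713        1.15
  Δ           0.05811     -0.1162
  eq            5.771       1.034
  solve Keq expr → x = -0.05811; check Q = 0.1853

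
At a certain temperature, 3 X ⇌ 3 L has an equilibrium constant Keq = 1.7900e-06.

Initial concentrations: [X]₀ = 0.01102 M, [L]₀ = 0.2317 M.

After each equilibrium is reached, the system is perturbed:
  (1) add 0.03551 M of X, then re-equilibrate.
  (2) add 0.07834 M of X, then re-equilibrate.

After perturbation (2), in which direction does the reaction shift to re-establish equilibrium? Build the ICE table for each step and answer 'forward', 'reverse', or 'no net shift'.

Direction: forward

Q₀ = 9295 vs Keq = 1.7900e-06 ⇒ Q>K, reverse
Step 1:
                    X           L
  Initial     0.01102      0.2317
  Change       0.2288     -0.2288
  Equil        0.2398    0.002912
  solve Keq expr → x = -0.07626; check Q = 1.7900e-06
Then add 0.03551 M of X.
Step 2:
                    X           L
  Initial      0.2753    0.002912
  Change  -4.2598e-04  4.2598e-04
  Equil        0.2749    0.003338
  solve Keq expr → x = 1.4199e-04; check Q = 1.7900e-06
Then add 0.07834 M of X.
Step 3:
                    X           L
  Initial      0.3532    0.003338
  Change  -9.3978e-04  9.3978e-04
  Equil        0.3523    0.004277
  solve Keq expr → x = 3.1326e-04; check Q = 1.7900e-06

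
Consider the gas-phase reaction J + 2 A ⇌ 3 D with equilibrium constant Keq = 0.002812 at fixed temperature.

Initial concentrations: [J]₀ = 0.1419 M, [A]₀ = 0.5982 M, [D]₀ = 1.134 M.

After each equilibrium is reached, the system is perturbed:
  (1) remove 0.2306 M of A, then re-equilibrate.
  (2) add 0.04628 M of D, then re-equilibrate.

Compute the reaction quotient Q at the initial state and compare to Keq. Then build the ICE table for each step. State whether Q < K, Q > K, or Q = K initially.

Q₀ = 28.72; Q > K (proceeds reverse)

Q₀ = 28.72 vs Keq = 0.002812 ⇒ Q>K, reverse
Step 1:
                  J         A         D
  I          0.1419    0.5982     1.134
  C          0.3349    0.6699    -1.005
  E          0.4768     1.268    0.1292
  solve Keq expr → x = -0.3349; check Q = 0.002812
Then remove 0.2306 M of A.
Step 2:
                  J         A         D
  I          0.4768     1.037    0.1292
  C        0.005018   0.01004  -0.01505
  E          0.4819     1.048    0.1141
  solve Keq expr → x = -0.005018; check Q = 0.002812
Then add 0.04628 M of D.
Step 3:
                  J         A         D
  I          0.4819     1.048    0.1604
  C         0.01435   0.02871  -0.04306
  E          0.4962     1.076    0.1174
  solve Keq expr → x = -0.01435; check Q = 0.002812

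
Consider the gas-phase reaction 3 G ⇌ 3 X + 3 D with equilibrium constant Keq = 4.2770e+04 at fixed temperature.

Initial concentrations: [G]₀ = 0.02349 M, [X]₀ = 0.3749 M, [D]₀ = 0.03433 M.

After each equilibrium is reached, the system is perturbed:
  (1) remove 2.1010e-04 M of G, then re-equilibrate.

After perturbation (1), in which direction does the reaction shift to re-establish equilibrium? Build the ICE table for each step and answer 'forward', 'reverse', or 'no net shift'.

Direction: reverse

Q₀ = 0.1645 vs Keq = 4.2770e+04 ⇒ Q<K, forward
Step 1:
                    G           X           D
  I           0.02349      0.3749     0.03433
  C          -0.02284     0.02284     0.02284
  E        6.5021e-04      0.3977     0.05717
  solve Keq expr → x = 0.007613; check Q = 4.2770e+04
Then remove 2.1010e-04 M of G.
Step 2:
                    G           X           D
  I        4.4011e-04      0.3977     0.05717
  C        2.0740e-04 -2.0740e-04 -2.0740e-04
  E        6.4751e-04      0.3975     0.05696
  solve Keq expr → x = -6.9134e-05; check Q = 4.2770e+04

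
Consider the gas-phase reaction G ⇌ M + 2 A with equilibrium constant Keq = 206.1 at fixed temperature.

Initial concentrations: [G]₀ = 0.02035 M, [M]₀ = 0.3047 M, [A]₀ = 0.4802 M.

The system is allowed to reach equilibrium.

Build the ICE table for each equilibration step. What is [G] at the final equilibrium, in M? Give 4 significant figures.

Q₀ = 3.453 vs Keq = 206.1 ⇒ Q<K, forward
Step 1:
                    G           M           A
  Initial     0.02035      0.3047      0.4802
  Change     -0.01992     0.01992     0.03985
  Equil    4.2598e-04      0.3246        0.52
  solve Keq expr → x = 0.01992; check Q = 206.1

[G]_eq = 4.2598e-04 M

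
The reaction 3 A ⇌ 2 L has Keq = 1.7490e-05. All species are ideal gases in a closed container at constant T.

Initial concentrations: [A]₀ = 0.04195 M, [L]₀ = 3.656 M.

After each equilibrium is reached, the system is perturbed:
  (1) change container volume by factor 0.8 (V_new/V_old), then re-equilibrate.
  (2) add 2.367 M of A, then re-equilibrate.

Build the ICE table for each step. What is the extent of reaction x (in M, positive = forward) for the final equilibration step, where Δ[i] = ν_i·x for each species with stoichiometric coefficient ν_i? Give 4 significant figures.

x = 0.02037 M

Q₀ = 1.8106e+05 vs Keq = 1.7490e-05 ⇒ Q>K, reverse
Step 1:
                  A         L
  I         0.04195     3.656
  C           5.404    -3.603
  E           5.446   0.05315
  solve Keq expr → x = -1.801; check Q = 1.7490e-05
Then change container volume by factor 0.8 (V_new/V_old).
Step 2:
                  A         L
  I           6.808   0.06644
  C        -0.01148  0.007655
  E           6.796    0.0741
  solve Keq expr → x = 0.003827; check Q = 1.7490e-05
Then add 2.367 M of A.
Step 3:
                  A         L
  I           9.163    0.0741
  C        -0.06112   0.04075
  E           9.102    0.1148
  solve Keq expr → x = 0.02037; check Q = 1.7490e-05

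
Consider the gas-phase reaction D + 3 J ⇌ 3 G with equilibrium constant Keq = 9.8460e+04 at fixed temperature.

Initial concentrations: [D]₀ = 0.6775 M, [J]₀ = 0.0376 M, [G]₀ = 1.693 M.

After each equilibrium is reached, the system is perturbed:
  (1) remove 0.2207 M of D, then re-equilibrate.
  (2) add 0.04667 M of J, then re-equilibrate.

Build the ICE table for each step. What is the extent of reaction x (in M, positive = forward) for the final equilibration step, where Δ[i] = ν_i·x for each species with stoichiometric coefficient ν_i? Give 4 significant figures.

Q₀ = 1.3474e+05 vs Keq = 9.8460e+04 ⇒ Q>K, reverse
Step 1:
                   D          J          G
  init        0.6775     0.0376      1.693
  Δ         0.001339   0.004018  -0.004018
  eq          0.6788    0.04162      1.689
  solve Keq expr → x = -0.001339; check Q = 9.8460e+04
Then remove 0.2207 M of D.
Step 2:
                   D          J          G
  init        0.4581    0.04162      1.689
  Δ         0.001869   0.005607  -0.005607
  eq            0.46    0.04723      1.683
  solve Keq expr → x = -0.001869; check Q = 9.8460e+04
Then add 0.04667 M of J.
Step 3:
                   D          J          G
  init          0.46     0.0939      1.683
  Δ         -0.01496   -0.04487    0.04487
  eq          0.4451    0.04902      1.728
  solve Keq expr → x = 0.01496; check Q = 9.8460e+04

x = 0.01496 M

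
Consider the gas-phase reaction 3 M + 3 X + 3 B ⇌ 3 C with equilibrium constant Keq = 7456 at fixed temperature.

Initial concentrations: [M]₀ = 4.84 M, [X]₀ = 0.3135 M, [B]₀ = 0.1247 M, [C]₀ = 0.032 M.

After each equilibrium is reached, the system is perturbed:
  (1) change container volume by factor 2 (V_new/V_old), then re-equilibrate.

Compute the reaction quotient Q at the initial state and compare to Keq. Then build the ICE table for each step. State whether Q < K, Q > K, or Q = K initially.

Q₀ = 0.004837 vs Keq = 7456 ⇒ Q<K, forward
Step 1:
                    M           X           B           C
  Initial        4.84      0.3135      0.1247       0.032
  Change      -0.1165     -0.1165     -0.1165      0.1165
  Equil         4.723       0.197    0.008172      0.1485
  solve Keq expr → x = 0.03884; check Q = 7456
Then change container volume by factor 2 (V_new/V_old).
Step 2:
                    M           X           B           C
  Initial       2.362     0.09849    0.004086     0.07426
  Change     0.009018    0.009018    0.009018   -0.009018
  Equil         2.371      0.1075      0.0131     0.06525
  solve Keq expr → x = -0.003006; check Q = 7456

Q₀ = 0.004837; Q < K (proceeds forward)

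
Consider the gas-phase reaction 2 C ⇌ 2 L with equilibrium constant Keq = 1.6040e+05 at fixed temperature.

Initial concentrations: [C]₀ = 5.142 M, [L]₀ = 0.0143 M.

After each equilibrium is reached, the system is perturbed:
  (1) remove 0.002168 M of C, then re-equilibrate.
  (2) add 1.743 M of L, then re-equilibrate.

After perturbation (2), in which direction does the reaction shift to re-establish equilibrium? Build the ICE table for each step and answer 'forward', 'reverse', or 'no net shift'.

Direction: reverse

Q₀ = 7.7341e-06 vs Keq = 1.6040e+05 ⇒ Q<K, forward
Step 1:
                    C           L
  Initial       5.142      0.0143
  Change       -5.129       5.129
  Equil       0.01284       5.143
  solve Keq expr → x = 2.565; check Q = 1.6040e+05
Then remove 0.002168 M of C.
Step 2:
                    C           L
  Initial     0.01067       5.143
  Change     0.002163   -0.002163
  Equil       0.01284       5.141
  solve Keq expr → x = -0.001081; check Q = 1.6040e+05
Then add 1.743 M of L.
Step 3:
                    C           L
  Initial     0.01284       6.884
  Change     0.004341   -0.004341
  Equil       0.01718        6.88
  solve Keq expr → x = -0.002171; check Q = 1.6040e+05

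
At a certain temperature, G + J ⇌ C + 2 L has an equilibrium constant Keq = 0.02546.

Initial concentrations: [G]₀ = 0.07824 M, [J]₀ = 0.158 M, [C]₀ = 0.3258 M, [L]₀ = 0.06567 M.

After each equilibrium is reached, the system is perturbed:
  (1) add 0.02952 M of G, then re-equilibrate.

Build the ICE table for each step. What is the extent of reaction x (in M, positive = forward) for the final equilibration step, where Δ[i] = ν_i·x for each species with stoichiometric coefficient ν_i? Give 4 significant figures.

x = 0.002275 M

Q₀ = 0.1137 vs Keq = 0.02546 ⇒ Q>K, reverse
Step 1:
                   G          J          C          L
  I          0.07824      0.158     0.3258    0.06567
  C          0.01471    0.01471   -0.01471   -0.02942
  E          0.09295     0.1727     0.3111    0.03625
  solve Keq expr → x = -0.01471; check Q = 0.02546
Then add 0.02952 M of G.
Step 2:
                   G          J          C          L
  I           0.1225     0.1727     0.3111    0.03625
  C        -0.002275  -0.002275   0.002275    0.00455
  E           0.1202     0.1704     0.3134     0.0408
  solve Keq expr → x = 0.002275; check Q = 0.02546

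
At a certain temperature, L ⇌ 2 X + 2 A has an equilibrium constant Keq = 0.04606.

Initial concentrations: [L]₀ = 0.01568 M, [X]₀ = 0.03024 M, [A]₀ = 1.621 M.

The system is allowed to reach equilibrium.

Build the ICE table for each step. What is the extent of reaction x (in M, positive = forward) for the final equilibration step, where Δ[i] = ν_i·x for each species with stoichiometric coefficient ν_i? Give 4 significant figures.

x = -0.005436 M

Q₀ = 0.1532 vs Keq = 0.04606 ⇒ Q>K, reverse
Step 1:
                    L           X           A
  init        0.01568     0.03024       1.621
  Δ          0.005436    -0.01087    -0.01087
  eq          0.02112     0.01937        1.61
  solve Keq expr → x = -0.005436; check Q = 0.04606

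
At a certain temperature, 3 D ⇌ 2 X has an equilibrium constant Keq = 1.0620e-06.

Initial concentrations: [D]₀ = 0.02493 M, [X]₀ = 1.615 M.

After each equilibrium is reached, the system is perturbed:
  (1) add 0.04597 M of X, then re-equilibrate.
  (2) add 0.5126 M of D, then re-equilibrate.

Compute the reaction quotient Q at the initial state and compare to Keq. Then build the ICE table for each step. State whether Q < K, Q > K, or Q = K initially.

Q₀ = 1.6834e+05; Q > K (proceeds reverse)

Q₀ = 1.6834e+05 vs Keq = 1.0620e-06 ⇒ Q>K, reverse
Step 1:
                    D           X
  Initial     0.02493       1.615
  Change        2.417      -1.611
  Equil         2.442    0.003931
  solve Keq expr → x = -0.8055; check Q = 1.0620e-06
Then add 0.04597 M of X.
Step 2:
                    D           X
  Initial       2.442      0.0499
  Change       0.0687     -0.0458
  Equil          2.51    0.004099
  solve Keq expr → x = -0.0229; check Q = 1.0620e-06
Then add 0.5126 M of D.
Step 3:
                    D           X
  Initial       3.023    0.004099
  Change    -0.001968    0.001312
  Equil         3.021    0.005411
  solve Keq expr → x = 6.5610e-04; check Q = 1.0620e-06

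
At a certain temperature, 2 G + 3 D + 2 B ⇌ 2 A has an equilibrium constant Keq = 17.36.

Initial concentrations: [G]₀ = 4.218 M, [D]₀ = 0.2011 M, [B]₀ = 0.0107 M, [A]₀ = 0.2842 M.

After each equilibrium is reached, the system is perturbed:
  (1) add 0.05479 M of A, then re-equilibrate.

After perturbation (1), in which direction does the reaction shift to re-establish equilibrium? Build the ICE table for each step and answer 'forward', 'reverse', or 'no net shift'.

Q₀ = 4876 vs Keq = 17.36 ⇒ Q>K, reverse
Step 1:
                   G          D          B          A
  Initial      4.218     0.2011     0.0107     0.2842
  Change     0.06478    0.09717    0.06478   -0.06478
  Equil        4.283     0.2983    0.07548     0.2194
  solve Keq expr → x = -0.03239; check Q = 17.36
Then add 0.05479 M of A.
Step 2:
                   G          D          B          A
  Initial      4.283     0.2983    0.07548     0.2742
  Change    0.009365    0.01405   0.009365  -0.009365
  Equil        4.292     0.3123    0.08485     0.2648
  solve Keq expr → x = -0.004682; check Q = 17.36

Direction: reverse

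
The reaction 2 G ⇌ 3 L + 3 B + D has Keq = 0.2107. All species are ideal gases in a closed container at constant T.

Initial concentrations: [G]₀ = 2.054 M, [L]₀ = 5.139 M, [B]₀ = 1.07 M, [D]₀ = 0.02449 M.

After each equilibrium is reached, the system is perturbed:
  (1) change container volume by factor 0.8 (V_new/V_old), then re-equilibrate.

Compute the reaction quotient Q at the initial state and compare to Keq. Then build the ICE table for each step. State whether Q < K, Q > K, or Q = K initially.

Q₀ = 0.9651 vs Keq = 0.2107 ⇒ Q>K, reverse
Step 1:
                  G         L         B         D
  I           2.054     5.139      1.07   0.02449
  C         0.03566  -0.05349  -0.05349  -0.01783
  E            2.09     5.086     1.017   0.00666
  solve Keq expr → x = -0.01783; check Q = 0.2107
Then change container volume by factor 0.8 (V_new/V_old).
Step 2:
                  G         L         B         D
  I           2.612     6.357     1.271  0.008325
  C         0.01089  -0.01633  -0.01633 -0.005443
  E           2.623     6.341     1.254  0.002882
  solve Keq expr → x = -0.005443; check Q = 0.2107

Q₀ = 0.9651; Q > K (proceeds reverse)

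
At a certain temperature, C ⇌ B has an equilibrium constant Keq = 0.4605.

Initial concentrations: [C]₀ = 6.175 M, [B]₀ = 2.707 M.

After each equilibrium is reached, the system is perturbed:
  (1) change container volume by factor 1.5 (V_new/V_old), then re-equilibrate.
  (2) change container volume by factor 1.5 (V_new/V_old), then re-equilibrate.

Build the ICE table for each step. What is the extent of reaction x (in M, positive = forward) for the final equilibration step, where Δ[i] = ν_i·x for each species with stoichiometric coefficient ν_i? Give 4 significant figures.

Q₀ = 0.4384 vs Keq = 0.4605 ⇒ Q<K, forward
Step 1:
                  C         B
  Initial     6.175     2.707
  Change   -0.09352   0.09352
  Equil       6.081     2.801
  solve Keq expr → x = 0.09352; check Q = 0.4605
Then change container volume by factor 1.5 (V_new/V_old).
Step 2:
                  C         B
  Initial     4.054     1.867
  Change          0         0
  Equil       4.054     1.867
  solve Keq expr → x = 0; check Q = 0.4605
Then change container volume by factor 1.5 (V_new/V_old).
Step 3:
                  C         B
  Initial     2.703     1.245
  Change          0         0
  Equil       2.703     1.245
  solve Keq expr → x = 0; check Q = 0.4605

x = 0 M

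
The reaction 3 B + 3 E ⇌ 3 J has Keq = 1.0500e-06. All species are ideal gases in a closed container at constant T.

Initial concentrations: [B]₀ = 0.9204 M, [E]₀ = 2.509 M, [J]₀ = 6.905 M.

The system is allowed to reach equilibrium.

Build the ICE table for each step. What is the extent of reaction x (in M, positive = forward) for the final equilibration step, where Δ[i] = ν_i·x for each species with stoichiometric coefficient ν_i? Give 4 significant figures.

Q₀ = 26.73 vs Keq = 1.0500e-06 ⇒ Q>K, reverse
Step 1:
                  B         E         J
  init       0.9204     2.509     6.905
  Δ           6.264     6.264    -6.264
  eq          7.185     8.773    0.6407
  solve Keq expr → x = -2.088; check Q = 1.0500e-06

x = -2.088 M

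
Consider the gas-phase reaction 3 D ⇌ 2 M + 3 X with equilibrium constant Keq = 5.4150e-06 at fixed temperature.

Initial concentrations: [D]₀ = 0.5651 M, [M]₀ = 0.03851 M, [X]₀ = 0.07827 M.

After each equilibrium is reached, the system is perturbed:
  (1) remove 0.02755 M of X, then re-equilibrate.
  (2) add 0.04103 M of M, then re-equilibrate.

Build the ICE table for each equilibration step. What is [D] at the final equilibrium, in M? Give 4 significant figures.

Q₀ = 3.9406e-06 vs Keq = 5.4150e-06 ⇒ Q<K, forward
Step 1:
                    D           M           X
  I            0.5651     0.03851     0.07827
  C         -0.004177    0.002785    0.004177
  E            0.5609     0.04129     0.08245
  solve Keq expr → x = 0.001392; check Q = 5.4150e-06
Then remove 0.02755 M of X.
Step 2:
                    D           M           X
  I            0.5609     0.04129      0.0549
  C          -0.01474    0.009824     0.01474
  E            0.5462     0.05112     0.06963
  solve Keq expr → x = 0.004912; check Q = 5.4150e-06
Then add 0.04103 M of M.
Step 3:
                    D           M           X
  I            0.5462     0.09215     0.06963
  C            0.0168     -0.0112     -0.0168
  E             0.563     0.08095     0.05283
  solve Keq expr → x = -0.005601; check Q = 5.4150e-06

[D]_eq = 0.563 M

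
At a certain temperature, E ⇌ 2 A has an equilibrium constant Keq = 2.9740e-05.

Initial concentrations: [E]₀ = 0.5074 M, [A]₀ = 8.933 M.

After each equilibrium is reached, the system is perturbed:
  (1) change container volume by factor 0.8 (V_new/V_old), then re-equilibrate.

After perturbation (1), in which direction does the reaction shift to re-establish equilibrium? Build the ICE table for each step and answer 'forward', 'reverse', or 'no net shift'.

Direction: reverse

Q₀ = 157.3 vs Keq = 2.9740e-05 ⇒ Q>K, reverse
Step 1:
                   E          A
  I           0.5074      8.933
  C             4.46     -8.921
  E            4.968    0.01215
  solve Keq expr → x = -4.46; check Q = 2.9740e-05
Then change container volume by factor 0.8 (V_new/V_old).
Step 2:
                   E          A
  I             6.21    0.01519
  C       8.0158e-04  -0.001603
  E            6.211    0.01359
  solve Keq expr → x = -8.0158e-04; check Q = 2.9740e-05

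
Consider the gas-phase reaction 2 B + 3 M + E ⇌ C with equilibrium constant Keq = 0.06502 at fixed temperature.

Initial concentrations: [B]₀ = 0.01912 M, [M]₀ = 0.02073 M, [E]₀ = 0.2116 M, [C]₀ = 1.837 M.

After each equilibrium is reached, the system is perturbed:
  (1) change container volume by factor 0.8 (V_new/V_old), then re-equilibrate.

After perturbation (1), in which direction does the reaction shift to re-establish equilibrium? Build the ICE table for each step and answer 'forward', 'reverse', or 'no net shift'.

Direction: forward

Q₀ = 2.6658e+09 vs Keq = 0.06502 ⇒ Q>K, reverse
Step 1:
                   B          M          E          C
  init       0.01912    0.02073     0.2116      1.837
  Δ              1.4        2.1     0.6999    -0.6999
  eq           1.419       2.12     0.9115      1.137
  solve Keq expr → x = -0.6999; check Q = 0.06502
Then change container volume by factor 0.8 (V_new/V_old).
Step 2:
                   B          M          E          C
  init         1.774       2.65      1.139      1.421
  Δ           -0.287    -0.4305    -0.1435     0.1435
  eq           1.487       2.22     0.9958      1.565
  solve Keq expr → x = 0.1435; check Q = 0.06502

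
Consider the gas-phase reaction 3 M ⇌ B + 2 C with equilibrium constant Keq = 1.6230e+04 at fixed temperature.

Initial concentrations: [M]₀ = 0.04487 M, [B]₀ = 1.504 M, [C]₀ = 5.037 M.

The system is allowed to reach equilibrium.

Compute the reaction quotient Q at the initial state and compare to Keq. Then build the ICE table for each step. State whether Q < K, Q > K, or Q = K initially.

Q₀ = 4.2240e+05; Q > K (proceeds reverse)

Q₀ = 4.2240e+05 vs Keq = 1.6230e+04 ⇒ Q>K, reverse
Step 1:
                  M         B         C
  init      0.04487     1.504     5.037
  Δ         0.08624  -0.02875  -0.05749
  eq         0.1311     1.475      4.98
  solve Keq expr → x = -0.02875; check Q = 1.6230e+04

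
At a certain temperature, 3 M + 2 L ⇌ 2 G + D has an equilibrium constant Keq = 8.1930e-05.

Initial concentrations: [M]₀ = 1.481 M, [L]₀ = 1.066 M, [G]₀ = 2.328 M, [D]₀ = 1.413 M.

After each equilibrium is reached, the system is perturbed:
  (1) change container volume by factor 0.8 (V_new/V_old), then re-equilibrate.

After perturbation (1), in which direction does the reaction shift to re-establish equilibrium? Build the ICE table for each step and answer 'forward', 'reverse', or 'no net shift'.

Q₀ = 2.075 vs Keq = 8.1930e-05 ⇒ Q>K, reverse
Step 1:
                  M         L         G         D
  I           1.481     1.066     2.328     1.413
  C           2.922     1.948    -1.948   -0.9739
  E           4.403     3.014    0.3803    0.4391
  solve Keq expr → x = -0.9739; check Q = 8.1930e-05
Then change container volume by factor 0.8 (V_new/V_old).
Step 2:
                  M         L         G         D
  I           5.503     3.767    0.4753    0.5489
  C         -0.1087  -0.07245   0.07245   0.03622
  E           5.395     3.695    0.5478    0.5851
  solve Keq expr → x = 0.03622; check Q = 8.1930e-05

Direction: forward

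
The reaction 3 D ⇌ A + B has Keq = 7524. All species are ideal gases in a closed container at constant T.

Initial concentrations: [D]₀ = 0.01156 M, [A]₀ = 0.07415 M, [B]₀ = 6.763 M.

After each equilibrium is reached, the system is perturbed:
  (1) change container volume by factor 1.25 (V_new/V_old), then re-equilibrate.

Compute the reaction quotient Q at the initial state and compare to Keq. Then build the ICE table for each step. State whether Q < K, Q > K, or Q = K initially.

Q₀ = 3.2462e+05; Q > K (proceeds reverse)

Q₀ = 3.2462e+05 vs Keq = 7524 ⇒ Q>K, reverse
Step 1:
                   D          A          B
  I          0.01156    0.07415      6.763
  C          0.02724   -0.00908   -0.00908
  E           0.0388    0.06507      6.754
  solve Keq expr → x = -0.00908; check Q = 7524
Then change container volume by factor 1.25 (V_new/V_old).
Step 2:
                   D          A          B
  I          0.03104    0.05206      5.403
  C         0.002235 -7.4500e-04 -7.4500e-04
  E          0.03327    0.05131      5.402
  solve Keq expr → x = -7.4500e-04; check Q = 7524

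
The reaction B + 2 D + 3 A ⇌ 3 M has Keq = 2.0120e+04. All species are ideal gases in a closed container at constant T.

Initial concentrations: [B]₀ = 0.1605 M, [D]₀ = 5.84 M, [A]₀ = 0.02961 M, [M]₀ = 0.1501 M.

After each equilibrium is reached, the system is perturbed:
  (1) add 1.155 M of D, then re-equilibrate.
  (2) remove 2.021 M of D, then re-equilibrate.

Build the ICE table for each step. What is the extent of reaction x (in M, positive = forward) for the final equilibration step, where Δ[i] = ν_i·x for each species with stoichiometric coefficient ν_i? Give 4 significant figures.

Q₀ = 23.8 vs Keq = 2.0120e+04 ⇒ Q<K, forward
Step 1:
                   B          D          A          M
  Initial     0.1605       5.84    0.02961     0.1501
  Change   -0.008621   -0.01724   -0.02586    0.02586
  Equil       0.1519      5.823   0.003747      0.176
  solve Keq expr → x = 0.008621; check Q = 2.0120e+04
Then add 1.155 M of D.
Step 2:
                   B          D          A          M
  Initial     0.1519      6.978   0.003747      0.176
  Change  -1.3893e-04 -2.7786e-04 -4.1680e-04 4.1680e-04
  Equil       0.1517      6.977    0.00333     0.1764
  solve Keq expr → x = 1.3893e-04; check Q = 2.0120e+04
Then remove 2.021 M of D.
Step 3:
                   B          D          A          M
  Initial     0.1517      4.956    0.00333     0.1764
  Change  2.7672e-04 5.5343e-04 8.3015e-04 -8.3015e-04
  Equil        0.152      4.957    0.00416     0.1756
  solve Keq expr → x = -2.7672e-04; check Q = 2.0120e+04

x = -2.7672e-04 M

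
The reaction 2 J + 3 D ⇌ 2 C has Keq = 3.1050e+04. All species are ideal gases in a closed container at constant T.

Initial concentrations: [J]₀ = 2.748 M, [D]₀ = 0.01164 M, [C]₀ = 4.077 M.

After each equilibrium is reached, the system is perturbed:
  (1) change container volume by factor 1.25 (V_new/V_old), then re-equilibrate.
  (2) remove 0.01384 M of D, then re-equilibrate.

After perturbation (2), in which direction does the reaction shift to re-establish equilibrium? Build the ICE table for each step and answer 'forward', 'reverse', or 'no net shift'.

Q₀ = 1.3957e+06 vs Keq = 3.1050e+04 ⇒ Q>K, reverse
Step 1:
                   J          D          C
  Initial      2.748    0.01164      4.077
  Change     0.01961    0.02942   -0.01961
  Equil        2.768    0.04106      4.057
  solve Keq expr → x = -0.009806; check Q = 3.1050e+04
Then change container volume by factor 1.25 (V_new/V_old).
Step 2:
                   J          D          C
  Initial      2.214    0.03285      3.246
  Change      0.0054     0.0081    -0.0054
  Equil        2.219    0.04095      3.241
  solve Keq expr → x = -0.0027; check Q = 3.1050e+04
Then remove 0.01384 M of D.
Step 3:
                   J          D          C
  Initial      2.219    0.02711      3.241
  Change    0.009101    0.01365  -0.009101
  Equil        2.229    0.04076      3.231
  solve Keq expr → x = -0.004551; check Q = 3.1050e+04

Direction: reverse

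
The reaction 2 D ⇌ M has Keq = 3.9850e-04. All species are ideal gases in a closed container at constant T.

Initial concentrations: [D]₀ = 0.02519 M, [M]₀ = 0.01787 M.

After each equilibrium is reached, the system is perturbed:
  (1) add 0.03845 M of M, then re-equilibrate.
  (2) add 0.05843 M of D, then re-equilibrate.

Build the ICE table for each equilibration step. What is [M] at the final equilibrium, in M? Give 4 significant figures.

Q₀ = 28.16 vs Keq = 3.9850e-04 ⇒ Q>K, reverse
Step 1:
                   D          M
  init       0.02519    0.01787
  Δ          0.03574   -0.01787
  eq         0.06093 1.4793e-06
  solve Keq expr → x = -0.01787; check Q = 3.9850e-04
Then add 0.03845 M of M.
Step 2:
                   D          M
  init       0.06093    0.03845
  Δ          0.07689   -0.03844
  eq          0.1378 7.5687e-06
  solve Keq expr → x = -0.03844; check Q = 3.9850e-04
Then add 0.05843 M of D.
Step 3:
                   D          M
  init        0.1962 7.5687e-06
  Δ       -1.5552e-05 7.7759e-06
  eq          0.1962 1.5345e-05
  solve Keq expr → x = 7.7759e-06; check Q = 3.9850e-04

[M]_eq = 1.5345e-05 M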